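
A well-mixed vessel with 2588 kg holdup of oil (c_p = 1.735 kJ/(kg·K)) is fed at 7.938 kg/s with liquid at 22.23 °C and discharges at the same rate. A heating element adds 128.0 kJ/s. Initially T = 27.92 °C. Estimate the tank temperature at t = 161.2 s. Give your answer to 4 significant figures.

29.33 °C

M c_p dT/dt = ṁ c_p (T_in − T) + Q̇.
Rearrange: dT/dt = (T_ss − T)/τ with τ = M/ṁ = 326.027 s and T_ss = T_in + Q̇/(ṁ c_p) = 31.5239 °C.
T approaches T_ss exponentially: T(t) = T_ss + (T₀ − T_ss) e^(−t/τ).
T(161.2) = 31.5239 + (-3.60393)·e^(−161.2/326.027) = 31.5239 + (-3.60393)·0.609914 = 29.3258 °C.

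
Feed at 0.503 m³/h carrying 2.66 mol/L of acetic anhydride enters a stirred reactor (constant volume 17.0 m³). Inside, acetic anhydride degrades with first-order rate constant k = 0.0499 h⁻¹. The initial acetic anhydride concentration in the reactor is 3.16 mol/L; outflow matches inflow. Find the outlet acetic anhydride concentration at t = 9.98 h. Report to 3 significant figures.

1.97 mol/L

V dC/dt = Q(C_in − C) − k V C.
dC/dt = (Q/V) C_in − (Q/V + k) C; effective rate a = Q/V + k = 0.029588 + 0.0499 = 0.079488 h⁻¹.
C_ss = Q C_in/(Q + kV) = 0.99014 mol/L; C(t) = C_ss + (C₀ − C_ss) e^(−a t).
C(9.98) = 0.99014 + (2.1699)·e^(−0.079488·9.98) = 0.99014 + (2.1699)·0.45235 = 1.9717 mol/L.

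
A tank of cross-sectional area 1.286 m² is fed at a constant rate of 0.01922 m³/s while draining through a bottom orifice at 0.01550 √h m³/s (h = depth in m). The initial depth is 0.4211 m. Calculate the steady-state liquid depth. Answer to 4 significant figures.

1.538 m

A dh/dt = Q_in − 0.01550 √h. Steady state requires inflow = outflow:
Q_in = 0.01550 √h_ss ⇒ √h_ss = 0.01922/0.01550 = 1.24000.
h_ss = 1.24000² = 1.53760 m. (Since h₀ = 0.4211 m < h_ss, the level will rise toward this value.)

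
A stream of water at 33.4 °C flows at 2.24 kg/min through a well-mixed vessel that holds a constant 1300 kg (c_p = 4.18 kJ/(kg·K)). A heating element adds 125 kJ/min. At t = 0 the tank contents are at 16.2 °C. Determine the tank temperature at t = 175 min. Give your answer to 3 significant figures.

First-law balance (no shaft work): M c_p dT/dt = ṁ c_p (T_in − T) + 125.
τ = M/ṁ = 580.36 min; T_ss = T_in + Q̇/(ṁ c_p) = 33.4 + 125/(2.24·4.18) = 46.750 °C.
Integrating: T(t) = T_ss + (T₀ − T_ss) e^(−t/τ).
T(175) = 46.750 + (-30.550)·e^(−175/580.36) = 46.750 + (-30.550)·0.73968 = 24.153 °C.

24.2 °C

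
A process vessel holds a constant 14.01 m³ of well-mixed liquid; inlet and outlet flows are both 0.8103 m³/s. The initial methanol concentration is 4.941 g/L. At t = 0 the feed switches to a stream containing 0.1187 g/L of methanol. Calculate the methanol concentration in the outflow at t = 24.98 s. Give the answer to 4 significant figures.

1.256 g/L

Unsteady species balance (constant V, well mixed): V dC/dt = Q(C_in − C).
Time constant τ = V/Q = 14.01/0.8103 = 17.2899 s.
Solution: C(t) = C_in + (C₀ − C_in) e^(−t/τ).
C(24.98) = 0.1187 + (4.941 − 0.1187)·e^(−24.98/17.2899) = 0.1187 + (4.82230)·0.235799 = 1.25579 g/L.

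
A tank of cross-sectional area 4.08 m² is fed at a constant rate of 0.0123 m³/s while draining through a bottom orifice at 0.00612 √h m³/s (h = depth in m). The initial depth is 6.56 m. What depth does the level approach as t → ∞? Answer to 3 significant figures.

Accumulation of liquid (constant cross-section A): A dh/dt = Q_in − 0.00612 √h. At steady state dh/dt = 0:
Q_in = 0.00612 √h_ss ⇒ √h_ss = 0.0123/0.00612 = 2.0098.
h_ss = 2.0098² = 4.0393 m. (Since h₀ = 6.56 m > h_ss, the level will fall toward this value.)

4.04 m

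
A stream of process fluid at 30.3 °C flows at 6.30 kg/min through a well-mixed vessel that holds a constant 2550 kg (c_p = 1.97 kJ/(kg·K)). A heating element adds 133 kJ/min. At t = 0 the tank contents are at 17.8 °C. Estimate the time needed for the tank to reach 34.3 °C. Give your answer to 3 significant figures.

Energy balance: M c_p dT/dt = ṁ c_p (T_in − T) + 133.
τ = M/ṁ = 404.76 min; T_ss = T_in + Q̇/(ṁ c_p) = 41.016 °C.
T(t) = T_ss + (T₀ − T_ss) e^(−t/τ). Set T = 34.3:
e^(−t/τ) = (34.3 − 41.016)/(17.8 − 41.016) = 0.28929
t = −404.76 · ln(0.28929) = 502.03 min.

502 min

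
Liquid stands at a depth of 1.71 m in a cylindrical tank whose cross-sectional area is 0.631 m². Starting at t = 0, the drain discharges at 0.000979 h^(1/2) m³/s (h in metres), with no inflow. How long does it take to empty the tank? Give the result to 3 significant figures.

Volume balance on the tank: A dh/dt = −0.000979 √h.
∫ h^(−1/2) dh = −(0.000979/A) ∫ dt, giving 2√h = 2√h₀ − (0.000979/A) t.
Tank is empty when √h = 0: t_empty = 2A√h₀/0.000979.
t_empty = 2·0.631·√1.71/0.000979 = 1.2620·1.3077/0.000979 = 1685.7 s.

1690 s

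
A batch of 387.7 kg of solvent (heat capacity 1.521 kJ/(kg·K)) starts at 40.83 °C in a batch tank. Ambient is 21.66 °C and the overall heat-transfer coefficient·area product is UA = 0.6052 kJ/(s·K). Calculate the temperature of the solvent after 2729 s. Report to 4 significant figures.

Energy balance: M c_p dT/dt = −UA(T − T_amb).
dT/dt = (T_ss − T)/τ with T_ss = T_amb = 21.6600 °C, τ = M c_p/UA = 387.7·1.521/0.6052 = 974.375 s.
Solution: T(t) = T_ss + (T₀ − T_ss) e^(−t/τ).
T(2729) = 21.6600 + (19.1700)·0.0607633 = 22.8248 °C.

22.82 °C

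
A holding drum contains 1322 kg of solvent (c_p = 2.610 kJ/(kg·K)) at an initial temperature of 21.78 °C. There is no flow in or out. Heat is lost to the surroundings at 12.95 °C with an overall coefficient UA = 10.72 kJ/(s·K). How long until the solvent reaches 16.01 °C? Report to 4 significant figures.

M c_p dT/dt = −UA(T − T_amb).
τ = M c_p/UA = 321.868 s; T_ss = T_amb = 12.9500 °C.
T(t) = T_ss + (T₀ − T_ss)e^(−t/τ); set T = 16.01:
t = −τ ln[(T − T_ss)/(T₀ − T_ss)] = −321.868 · ln(0.346546) = 341.096 s.

341.1 s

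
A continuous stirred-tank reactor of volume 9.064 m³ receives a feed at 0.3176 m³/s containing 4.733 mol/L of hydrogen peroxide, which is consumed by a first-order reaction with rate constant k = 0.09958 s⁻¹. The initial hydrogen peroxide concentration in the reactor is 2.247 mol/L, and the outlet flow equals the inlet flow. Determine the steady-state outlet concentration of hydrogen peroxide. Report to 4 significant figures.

1.232 mol/L

V dC/dt = Q(C_in − C) − k V C.
At steady state: 0 = Q C_in − (Q + kV) C_ss, so C_ss = Q C_in/(Q + kV).
C_ss = 0.3176·4.733/(0.3176 + 0.09958·9.064) = 1.50320/1.22019 = 1.23194 mol/L.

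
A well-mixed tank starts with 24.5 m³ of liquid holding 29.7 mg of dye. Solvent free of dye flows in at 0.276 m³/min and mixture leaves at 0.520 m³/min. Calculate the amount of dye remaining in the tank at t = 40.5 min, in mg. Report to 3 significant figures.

Total volume: dV/dt = Q_in − Q_out = -0.24400 m³/min, so V(t) = 24.5 − 0.24400 t and V(40.5) = 14.618 m³.
Solute balance: dm/dt = 0 − Q_out C = −Q_out m/V(t).
dm/m = −Q_out dt/(V₀ − 0.24400 t); integrating gives ln(m/m₀) = −(Q_out/(Q_in−Q_out)) ln(V/V₀).
m = m₀ (V₀/V)^(Q_out/(Q_in−Q_out)) = 29.7 × (24.5/14.618)^(-2.1311) = 9.8807 mg.

9.88 mg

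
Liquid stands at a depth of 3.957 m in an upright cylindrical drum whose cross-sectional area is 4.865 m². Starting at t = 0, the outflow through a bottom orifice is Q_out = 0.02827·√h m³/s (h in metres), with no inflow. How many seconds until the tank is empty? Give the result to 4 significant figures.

684.7 s

Unsteady balance on liquid volume: A dh/dt = −0.02827 √h.
Separate and integrate: 2(√h − √h₀) = −(0.02827/A) t.
Set h = 0: 2√h₀ = (0.02827/A) t_empty ⇒ t_empty = 2A√h₀/0.02827.
t_empty = 2·4.865·√3.957/0.02827 = 9.73000·1.98922/0.02827 = 684.652 s.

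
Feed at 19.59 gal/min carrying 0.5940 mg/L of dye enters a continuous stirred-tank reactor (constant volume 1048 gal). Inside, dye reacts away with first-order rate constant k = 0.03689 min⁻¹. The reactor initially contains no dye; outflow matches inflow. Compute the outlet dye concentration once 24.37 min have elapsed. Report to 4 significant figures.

V dC/dt = Q(C_in − C) − k V C.
dC/dt = (Q/V) C_in − (Q/V + k) C; effective rate a = Q/V + k = 0.0186927 + 0.03689 = 0.0555827 min⁻¹.
C_ss = Q C_in/(Q + kV) = 0.199765 mg/L; C(t) = C_ss + (C₀ − C_ss) e^(−a t).
C(24.37) = 0.199765 + (-0.199765)·e^(−0.0555827·24.37) = 0.199765 + (-0.199765)·0.258063 = 0.148213 mg/L.

0.1482 mg/L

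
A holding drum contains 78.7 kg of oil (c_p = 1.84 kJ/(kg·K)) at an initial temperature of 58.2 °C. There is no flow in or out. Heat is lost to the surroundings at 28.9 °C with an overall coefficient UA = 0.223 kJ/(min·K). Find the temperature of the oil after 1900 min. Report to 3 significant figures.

Lumped-capacitance energy balance: M c_p dT/dt = UA(T_amb − T).
dT/dt = (T_ss − T)/τ with T_ss = T_amb = 28.900 °C, τ = M c_p/UA = 78.7·1.84/0.223 = 649.36 min.
This is linear first-order; T(t) = T_ss + (T₀ − T_ss) e^(−t/τ).
T(1900) = 28.900 + (29.300)·0.053614 = 30.471 °C.

30.5 °C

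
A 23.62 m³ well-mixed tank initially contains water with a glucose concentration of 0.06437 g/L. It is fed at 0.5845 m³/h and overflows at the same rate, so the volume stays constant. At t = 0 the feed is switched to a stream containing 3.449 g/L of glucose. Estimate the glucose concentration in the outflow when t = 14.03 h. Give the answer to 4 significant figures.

1.057 g/L

Unsteady species balance (constant V, well mixed): V dC/dt = Q(C_in − C).
Rewrite as dC/dt + C/τ = C_in/τ, τ = V/Q = 40.4106 h.
This is linear first-order; C(t) = C_in + (C₀ − C_in) e^(−t/τ).
C(14.03) = 3.449 + (0.06437 − 3.449)·e^(−14.03/40.4106) = 3.449 + (-3.38463)·0.706674 = 1.05717 g/L.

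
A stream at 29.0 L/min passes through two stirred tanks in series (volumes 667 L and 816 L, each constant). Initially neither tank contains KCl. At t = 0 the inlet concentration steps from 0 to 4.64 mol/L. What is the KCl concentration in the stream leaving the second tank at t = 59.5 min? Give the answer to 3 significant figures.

3.14 mol/L

Each tank obeys Vᵢ dCᵢ/dt = Q(Cᵢ₋₁ − Cᵢ), so τᵢ = Vᵢ/Q.
τ₁ = 667/29.0 = 23.000 min; τ₂ = 816/29.0 = 28.138 min.
Solving the cascade with C₁(0)=C₂(0)=0 gives C₂(t) = C_in[1 − (τ₁ e^(−t/τ₁) − τ₂ e^(−t/τ₂))/(τ₁ − τ₂)].
At t = 59.5: e^(−t/τ₁) = 0.075249, e^(−t/τ₂) = 0.12068.
C₂ = 4.64·[1 − (23.000·0.075249 − 28.138·0.12068)/(-5.1379)] = 4.64·0.67593 = 3.1363 mol/L.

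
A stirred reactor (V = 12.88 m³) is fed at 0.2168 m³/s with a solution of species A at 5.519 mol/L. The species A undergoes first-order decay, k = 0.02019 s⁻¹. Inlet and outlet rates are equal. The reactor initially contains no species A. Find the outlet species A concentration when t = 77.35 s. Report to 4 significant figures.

2.366 mol/L

Accumulation = in − out − consumed: V dC/dt = Q C_in − Q C − k V C.
This is linear with rate a = Q/V + k = 0.0370223 s⁻¹.
C_ss = Q C_in/(Q + kV) = 2.50923 mol/L; C(t) = C_ss + (C₀ − C_ss) e^(−a t).
C(77.35) = 2.50923 + (-2.50923)·e^(−0.0370223·77.35) = 2.50923 + (-2.50923)·0.0570587 = 2.36606 mol/L.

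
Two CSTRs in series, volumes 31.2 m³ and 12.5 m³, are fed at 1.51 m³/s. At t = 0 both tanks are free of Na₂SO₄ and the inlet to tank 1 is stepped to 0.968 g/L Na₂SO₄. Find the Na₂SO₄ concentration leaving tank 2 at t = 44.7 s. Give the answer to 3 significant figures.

Species balance on tank i: dCᵢ/dt = (Cᵢ₋₁ − Cᵢ)/τᵢ with τᵢ = Vᵢ/Q.
τ₁ = 31.2/1.51 = 20.662 s; τ₂ = 12.5/1.51 = 8.2781 s.
Solving the cascade with C₁(0)=C₂(0)=0 gives C₂(t) = C_in[1 − (τ₁ e^(−t/τ₁) − τ₂ e^(−t/τ₂))/(τ₁ − τ₂)].
At t = 44.7: e^(−t/τ₁) = 0.11494, e^(−t/τ₂) = 0.0045177.
C₂ = 0.968·[1 − (20.662·0.11494 − 8.2781·0.0045177)/(12.384)] = 0.968·0.81125 = 0.78529 g/L.

0.785 g/L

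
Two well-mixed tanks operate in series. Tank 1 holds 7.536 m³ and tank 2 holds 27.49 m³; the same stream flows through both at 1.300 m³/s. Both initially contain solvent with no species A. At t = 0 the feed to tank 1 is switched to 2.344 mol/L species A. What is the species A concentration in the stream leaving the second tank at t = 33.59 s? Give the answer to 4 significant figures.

Time constants: τᵢ = Vᵢ/Q for each well-mixed tank.
τ₁ = 7.536/1.300 = 5.79692 s; τ₂ = 27.49/1.300 = 21.1462 s.
Tank 1: C₁ = C_in(1 − e^(−t/τ₁)). Tank 2 (τ₁ ≠ τ₂): C₂ = C_in[1 − (τ₁ e^(−t/τ₁) − τ₂ e^(−t/τ₂))/(τ₁ − τ₂)].
At t = 33.59: e^(−t/τ₁) = 0.00304439, e^(−t/τ₂) = 0.204238.
C₂ = 2.344·[1 − (5.79692·0.00304439 − 21.1462·0.204238)/(-15.3492)] = 2.344·0.719777 = 1.68716 mol/L.

1.687 mol/L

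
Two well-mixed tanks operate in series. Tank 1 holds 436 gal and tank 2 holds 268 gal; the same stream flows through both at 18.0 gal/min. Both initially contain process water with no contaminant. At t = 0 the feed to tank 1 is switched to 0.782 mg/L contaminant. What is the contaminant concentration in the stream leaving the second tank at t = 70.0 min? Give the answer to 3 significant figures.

Time constants: τᵢ = Vᵢ/Q for each well-mixed tank.
τ₁ = 436/18.0 = 24.222 min; τ₂ = 268/18.0 = 14.889 min.
Tank 1: C₁ = C_in(1 − e^(−t/τ₁)). Tank 2 (τ₁ ≠ τ₂): C₂ = C_in[1 − (τ₁ e^(−t/τ₁) − τ₂ e^(−t/τ₂))/(τ₁ − τ₂)].
At t = 70.0: e^(−t/τ₁) = 0.055581, e^(−t/τ₂) = 0.0090817.
C₂ = 0.782·[1 − (24.222·0.055581 − 14.889·0.0090817)/(9.3333)] = 0.782·0.87024 = 0.68053 mg/L.

0.681 mg/L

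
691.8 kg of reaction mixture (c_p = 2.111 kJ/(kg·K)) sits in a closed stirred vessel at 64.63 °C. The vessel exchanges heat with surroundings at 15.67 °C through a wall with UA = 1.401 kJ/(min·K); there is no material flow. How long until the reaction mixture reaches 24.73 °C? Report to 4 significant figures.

1759 min

Lumped-capacitance energy balance: M c_p dT/dt = UA(T_amb − T).
τ = M c_p/UA = 1042.39 min; T_ss = T_amb = 15.6700 °C.
T(t) = T_ss + (T₀ − T_ss)e^(−t/τ); set T = 24.73:
t = −τ ln[(T − T_ss)/(T₀ − T_ss)] = −1042.39 · ln(0.185049) = 1758.65 min.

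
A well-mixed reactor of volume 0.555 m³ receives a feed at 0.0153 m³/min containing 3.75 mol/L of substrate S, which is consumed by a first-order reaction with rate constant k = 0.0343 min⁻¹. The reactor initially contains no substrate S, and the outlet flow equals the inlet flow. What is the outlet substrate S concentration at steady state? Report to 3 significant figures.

1.67 mol/L

V dC/dt = Q(C_in − C) − k V C.
Steady state (dC/dt = 0): C_ss = Q C_in/(Q + kV) = C_in/(1 + kV/Q).
C_ss = 0.0153·3.75/(0.0153 + 0.0343·0.555) = 0.057375/0.034336 = 1.6710 mol/L.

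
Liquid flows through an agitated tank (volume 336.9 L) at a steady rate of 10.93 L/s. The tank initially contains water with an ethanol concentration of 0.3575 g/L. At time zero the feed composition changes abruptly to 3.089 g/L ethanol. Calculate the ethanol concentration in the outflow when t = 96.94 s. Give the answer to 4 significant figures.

2.971 g/L

Transient balance on the dissolved component: V dC/dt = Q(C_in − C).
Time constant τ = V/Q = 336.9/10.93 = 30.8234 s.
This is linear first-order; C(t) = C_in + (C₀ − C_in) e^(−t/τ).
C(96.94) = 3.089 + (0.3575 − 3.089)·e^(−96.94/30.8234) = 3.089 + (-2.73150)·0.0430665 = 2.97136 g/L.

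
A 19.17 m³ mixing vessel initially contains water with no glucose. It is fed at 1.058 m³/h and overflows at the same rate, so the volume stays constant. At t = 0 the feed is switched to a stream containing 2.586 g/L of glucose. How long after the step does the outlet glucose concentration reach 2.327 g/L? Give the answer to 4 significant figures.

Species balance: V dC/dt = Q(C_in − C) ⇒ τ = V/Q = 18.1191 h.
C(t) = C_in + (C₀ − C_in) e^(−t/τ). Set C = 2.327 and solve for t:
e^(−t/τ) = (C − C_in)/(C₀ − C_in) = (2.327 − 2.586)/(0 − 2.586) = 0.100155
t = −τ ln(…) = 18.1191 × 2.30104 = 41.6927 h.

41.69 h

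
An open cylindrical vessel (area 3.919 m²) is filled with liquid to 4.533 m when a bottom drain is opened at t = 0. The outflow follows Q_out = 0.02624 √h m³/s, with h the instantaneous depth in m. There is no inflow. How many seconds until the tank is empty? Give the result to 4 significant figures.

A dh/dt = −Q_out = −0.02624 √h.
Separate and integrate: 2(√h − √h₀) = −(0.02624/A) t.
Set h = 0: 2√h₀ = (0.02624/A) t_empty ⇒ t_empty = 2A√h₀/0.02624.
t_empty = 2·3.919·√4.533/0.02624 = 7.83800·2.12908/0.02624 = 635.967 s.

636.0 s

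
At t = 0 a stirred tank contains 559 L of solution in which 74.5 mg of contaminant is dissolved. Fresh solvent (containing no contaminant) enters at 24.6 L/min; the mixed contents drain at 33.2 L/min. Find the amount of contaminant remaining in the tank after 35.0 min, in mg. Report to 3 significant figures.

Let m(t) be the amount of contaminant. Volume: V(t) = V₀ + (Q_in − Q_out) t = 559 − 8.6000 t; V(35.0) = 258.00 L.
Species balance (pure solvent in): dm/dt = −Q_out · m/V(t).
Separate: dm/m = −Q_out dt/V(t) ⇒ ln(m/m₀) = −(Q_out/(Q_in−Q_out)) ln(V/V₀).
m = m₀ (V₀/V)^(Q_out/(Q_in−Q_out)) = 74.5 × (559/258.00)^(-3.8605) = 3.7657 mg.

3.77 mg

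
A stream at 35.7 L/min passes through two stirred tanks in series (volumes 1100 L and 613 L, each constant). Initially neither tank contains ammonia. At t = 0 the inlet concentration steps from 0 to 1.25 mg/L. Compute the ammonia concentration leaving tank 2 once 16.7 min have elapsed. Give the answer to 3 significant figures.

0.203 mg/L

Each tank obeys Vᵢ dCᵢ/dt = Q(Cᵢ₋₁ − Cᵢ), so τᵢ = Vᵢ/Q.
τ₁ = 1100/35.7 = 30.812 min; τ₂ = 613/35.7 = 17.171 min.
Tank 1: C₁ = C_in(1 − e^(−t/τ₁)). Tank 2 (τ₁ ≠ τ₂): C₂ = C_in[1 − (τ₁ e^(−t/τ₁) − τ₂ e^(−t/τ₂))/(τ₁ − τ₂)].
At t = 16.7: e^(−t/τ₁) = 0.58159, e^(−t/τ₂) = 0.37811.
C₂ = 1.25·[1 − (30.812·0.58159 − 17.171·0.37811)/(13.641)] = 1.25·0.16228 = 0.20285 mg/L.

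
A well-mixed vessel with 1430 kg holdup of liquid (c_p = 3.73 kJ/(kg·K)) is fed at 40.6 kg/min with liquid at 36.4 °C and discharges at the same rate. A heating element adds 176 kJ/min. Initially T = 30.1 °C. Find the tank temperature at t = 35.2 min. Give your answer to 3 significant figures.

34.8 °C

First-law balance (no shaft work): M c_p dT/dt = ṁ c_p (T_in − T) + 176.
Rearrange: dT/dt = (T_ss − T)/τ with τ = M/ṁ = 35.222 min and T_ss = T_in + Q̇/(ṁ c_p) = 37.562 °C.
This is linear first-order; T(t) = T_ss + (T₀ − T_ss) e^(−t/τ).
T(35.2) = 37.562 + (-7.4622)·e^(−35.2/35.222) = 37.562 + (-7.4622)·0.36811 = 34.815 °C.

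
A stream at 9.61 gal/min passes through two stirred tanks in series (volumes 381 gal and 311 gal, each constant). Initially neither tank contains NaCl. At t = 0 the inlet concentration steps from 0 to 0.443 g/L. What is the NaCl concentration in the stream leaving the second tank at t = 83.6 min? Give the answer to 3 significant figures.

Species balance on tank i: dCᵢ/dt = (Cᵢ₋₁ − Cᵢ)/τᵢ with τᵢ = Vᵢ/Q.
τ₁ = 381/9.61 = 39.646 min; τ₂ = 311/9.61 = 32.362 min.
Tank 1: C₁ = C_in(1 − e^(−t/τ₁)). Tank 2 (τ₁ ≠ τ₂): C₂ = C_in[1 − (τ₁ e^(−t/τ₁) − τ₂ e^(−t/τ₂))/(τ₁ − τ₂)].
At t = 83.6: e^(−t/τ₁) = 0.12140, e^(−t/τ₂) = 0.075527.
C₂ = 0.443·[1 − (39.646·0.12140 − 32.362·0.075527)/(7.2841)] = 0.443·0.67478 = 0.29893 g/L.

0.299 g/L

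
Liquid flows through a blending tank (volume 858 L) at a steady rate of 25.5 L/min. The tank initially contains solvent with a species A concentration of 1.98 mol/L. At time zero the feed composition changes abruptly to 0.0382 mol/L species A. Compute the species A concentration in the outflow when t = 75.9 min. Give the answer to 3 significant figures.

0.242 mol/L

Species balance on the tank: V dC/dt = Q(C_in − C).
So dC/dt = (C_in − C)/τ with τ = V/Q = 858/25.5 = 33.647 min.
Solution: C(t) = C_in + (C₀ − C_in) e^(−t/τ).
C(75.9) = 0.0382 + (1.98 − 0.0382)·e^(−75.9/33.647) = 0.0382 + (1.9418)·0.10479 = 0.24169 mol/L.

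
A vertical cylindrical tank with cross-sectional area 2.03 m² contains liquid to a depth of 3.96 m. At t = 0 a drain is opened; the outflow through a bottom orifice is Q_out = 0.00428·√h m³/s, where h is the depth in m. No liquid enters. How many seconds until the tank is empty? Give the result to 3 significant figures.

A dh/dt = −Q_out = −0.00428 √h.
This is separable: 2 d(√h)/dt = −0.00428/A, so √h = √h₀ − (0.00428/(2A)) t.
Tank is empty when √h = 0: t_empty = 2A√h₀/0.00428.
t_empty = 2·2.03·√3.96/0.00428 = 4.0600·1.9900/0.00428 = 1887.7 s.

1890 s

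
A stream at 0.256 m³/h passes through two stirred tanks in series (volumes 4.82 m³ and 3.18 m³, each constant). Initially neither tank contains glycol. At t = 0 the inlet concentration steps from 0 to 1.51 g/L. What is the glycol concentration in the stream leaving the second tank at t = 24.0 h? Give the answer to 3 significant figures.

Species balance on tank i: dCᵢ/dt = (Cᵢ₋₁ − Cᵢ)/τᵢ with τᵢ = Vᵢ/Q.
τ₁ = 4.82/0.256 = 18.828 h; τ₂ = 3.18/0.256 = 12.422 h.
Solving the cascade with C₁(0)=C₂(0)=0 gives C₂(t) = C_in[1 − (τ₁ e^(−t/τ₁) − τ₂ e^(−t/τ₂))/(τ₁ − τ₂)].
At t = 24.0: e^(−t/τ₁) = 0.27952, e^(−t/τ₂) = 0.14485.
C₂ = 1.51·[1 − (18.828·0.27952 − 12.422·0.14485)/(6.4062)] = 1.51·0.45935 = 0.69362 g/L.

0.694 g/L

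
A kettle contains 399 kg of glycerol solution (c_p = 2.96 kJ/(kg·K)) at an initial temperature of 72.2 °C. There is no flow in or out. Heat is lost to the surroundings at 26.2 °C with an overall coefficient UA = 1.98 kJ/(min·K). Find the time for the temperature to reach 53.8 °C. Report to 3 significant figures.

305 min

Lumped-capacitance energy balance: M c_p dT/dt = UA(T_amb − T).
τ = M c_p/UA = 596.48 min; T_ss = T_amb = 26.200 °C.
T(t) = T_ss + (T₀ − T_ss)e^(−t/τ); set T = 53.8:
t = −τ ln[(T − T_ss)/(T₀ − T_ss)] = −596.48 · ln(0.60000) = 304.70 min.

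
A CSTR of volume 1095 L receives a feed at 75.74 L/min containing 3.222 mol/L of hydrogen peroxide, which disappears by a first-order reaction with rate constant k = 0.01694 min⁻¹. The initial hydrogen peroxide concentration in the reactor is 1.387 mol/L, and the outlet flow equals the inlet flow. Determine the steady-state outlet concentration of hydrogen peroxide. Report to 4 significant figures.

2.588 mol/L

Accumulation = in − out − consumed: V dC/dt = Q C_in − Q C − k V C.
At steady state: 0 = Q C_in − (Q + kV) C_ss, so C_ss = Q C_in/(Q + kV).
C_ss = 75.74·3.222/(75.74 + 0.01694·1095) = 244.034/94.2893 = 2.58814 mol/L.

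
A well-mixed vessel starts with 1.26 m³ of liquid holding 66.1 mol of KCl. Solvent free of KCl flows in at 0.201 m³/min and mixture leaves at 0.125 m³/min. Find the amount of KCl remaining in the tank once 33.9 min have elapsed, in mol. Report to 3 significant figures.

Total volume: dV/dt = Q_in − Q_out = 0.076000 m³/min, so V(t) = 1.26 + 0.076000 t and V(33.9) = 3.8364 m³.
Solute balance: dm/dt = 0 − Q_out C = −Q_out m/V(t).
Separate: dm/m = −Q_out dt/V(t) ⇒ ln(m/m₀) = −(Q_out/(Q_in−Q_out)) ln(V/V₀).
m = m₀ (V₀/V)^(Q_out/(Q_in−Q_out)) = 66.1 × (1.26/3.8364)^(1.6447) = 10.590 mol.

10.6 mol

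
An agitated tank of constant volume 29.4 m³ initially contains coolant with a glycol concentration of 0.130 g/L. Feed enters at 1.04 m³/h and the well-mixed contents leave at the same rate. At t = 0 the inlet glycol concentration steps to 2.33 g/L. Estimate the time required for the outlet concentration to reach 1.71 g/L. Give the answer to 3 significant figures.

Species balance: V dC/dt = Q(C_in − C) ⇒ τ = V/Q = 28.269 h.
C(t) = C_in + (C₀ − C_in) e^(−t/τ). Set C = 1.71 and solve for t:
e^(−t/τ) = (C − C_in)/(C₀ − C_in) = (1.71 − 2.33)/(0.130 − 2.33) = 0.28182
t = −τ ln(…) = 28.269 × 1.2665 = 35.803 h.

35.8 h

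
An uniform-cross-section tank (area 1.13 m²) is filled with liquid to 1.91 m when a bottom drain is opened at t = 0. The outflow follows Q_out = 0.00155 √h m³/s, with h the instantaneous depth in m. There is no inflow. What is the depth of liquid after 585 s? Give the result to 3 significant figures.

0.962 m

With no inflow, A dh/dt = −0.00155 √h.
This is separable: 2 d(√h)/dt = −0.00155/A, so √h = √h₀ − (0.00155/(2A)) t.
√h = √1.91 − 0.00155·585/(2·1.13) = 1.3820 − 0.40122 = 0.98081.
h = 0.98081² = 0.96199 m.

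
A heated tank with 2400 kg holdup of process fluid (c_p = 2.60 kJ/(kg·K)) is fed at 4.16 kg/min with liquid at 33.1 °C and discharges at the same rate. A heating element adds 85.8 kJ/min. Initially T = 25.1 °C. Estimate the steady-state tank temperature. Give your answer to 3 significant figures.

Energy balance: M c_p dT/dt = ṁ c_p (T_in − T) + 85.8.
At steady state dT/dt = 0 ⇒ T_ss = T_in + Q̇/(ṁ c_p) = 33.1 + 85.8/(4.16·2.60) = 41.033 °C.

41.0 °C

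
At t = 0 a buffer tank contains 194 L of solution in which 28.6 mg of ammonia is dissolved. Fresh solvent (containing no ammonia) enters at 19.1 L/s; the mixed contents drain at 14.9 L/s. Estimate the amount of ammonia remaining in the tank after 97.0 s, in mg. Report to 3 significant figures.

0.517 mg

Let m(t) be the amount of ammonia. Volume: V(t) = V₀ + (Q_in − Q_out) t = 194 + 4.2000 t; V(97.0) = 601.40 L.
Solute balance: dm/dt = 0 − Q_out C = −Q_out m/V(t).
dm/m = −Q_out dt/(V₀ + 4.2000 t); integrating gives ln(m/m₀) = −(Q_out/(Q_in−Q_out)) ln(V/V₀).
m = m₀ (V₀/V)^(Q_out/(Q_in−Q_out)) = 28.6 × (194/601.40)^(3.5476) = 0.51666 mg.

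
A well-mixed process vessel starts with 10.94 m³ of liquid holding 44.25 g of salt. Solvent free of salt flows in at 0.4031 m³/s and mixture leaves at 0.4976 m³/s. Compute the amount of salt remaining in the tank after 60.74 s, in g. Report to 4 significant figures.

Let m(t) be the amount of salt. Volume: V(t) = V₀ + (Q_in − Q_out) t = 10.94 − 0.0945000 t; V(60.74) = 5.20007 m³.
Solute balance: dm/dt = 0 − Q_out C = −Q_out m/V(t).
dm/m = −Q_out dt/(V₀ − 0.0945000 t); integrating gives ln(m/m₀) = −(Q_out/(Q_in−Q_out)) ln(V/V₀).
m = m₀ (V₀/V)^(Q_out/(Q_in−Q_out)) = 44.25 × (10.94/5.20007)^(-5.26561) = 0.881209 g.

0.8812 g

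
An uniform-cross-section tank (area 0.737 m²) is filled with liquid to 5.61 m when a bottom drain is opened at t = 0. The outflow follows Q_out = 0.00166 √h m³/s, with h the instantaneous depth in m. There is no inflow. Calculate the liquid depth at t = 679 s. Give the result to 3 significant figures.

With no inflow, A dh/dt = −0.00166 √h.
Separate and integrate: 2(√h − √h₀) = −(0.00166/A) t.
√h = √5.61 − 0.00166·679/(2·0.737) = 2.3685 − 0.76468 = 1.6039.
h = 1.6039² = 2.5724 m.

2.57 m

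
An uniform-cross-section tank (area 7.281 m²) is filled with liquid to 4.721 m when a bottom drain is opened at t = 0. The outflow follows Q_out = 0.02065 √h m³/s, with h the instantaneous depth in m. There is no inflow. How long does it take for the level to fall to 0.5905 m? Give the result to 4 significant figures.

Volume balance on the tank: A dh/dt = −0.02065 √h.
This is separable: 2 d(√h)/dt = −0.02065/A, so √h = √h₀ − (0.02065/(2A)) t.
t = 2A(√h₀ − √h)/0.02065 = 2·7.281·(√4.721 − √0.5905)/0.02065
  = 14.5620 × (2.17279 − 0.768440) / 0.02065 = 990.319 s.

990.3 s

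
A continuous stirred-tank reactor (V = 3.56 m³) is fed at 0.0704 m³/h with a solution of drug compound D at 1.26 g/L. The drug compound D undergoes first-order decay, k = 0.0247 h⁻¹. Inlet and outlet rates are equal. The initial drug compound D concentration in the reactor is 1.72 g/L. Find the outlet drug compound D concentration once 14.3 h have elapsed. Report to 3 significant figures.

Species balance: V dC/dt = Q C_in − Q C − k V C.
dC/dt = (Q/V) C_in − (Q/V + k) C; effective rate a = Q/V + k = 0.019775 + 0.0247 = 0.044475 h⁻¹.
C_ss = Q C_in/(Q + kV) = 0.56024 g/L; C(t) = C_ss + (C₀ − C_ss) e^(−a t).
C(14.3) = 0.56024 + (1.1598)·e^(−0.044475·14.3) = 0.56024 + (1.1598)·0.52941 = 1.1742 g/L.

1.17 g/L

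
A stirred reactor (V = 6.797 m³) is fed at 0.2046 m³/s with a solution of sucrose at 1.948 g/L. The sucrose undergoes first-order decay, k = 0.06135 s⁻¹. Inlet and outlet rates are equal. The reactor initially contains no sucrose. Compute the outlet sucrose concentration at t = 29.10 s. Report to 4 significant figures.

0.5964 g/L

V dC/dt = Q(C_in − C) − k V C.
dC/dt = (Q/V) C_in − (Q/V + k) C; effective rate a = Q/V + k = 0.0301015 + 0.06135 = 0.0914515 s⁻¹.
C_ss = Q C_in/(Q + kV) = 0.641190 g/L; C(t) = C_ss + (C₀ − C_ss) e^(−a t).
C(29.10) = 0.641190 + (-0.641190)·e^(−0.0914515·29.10) = 0.641190 + (-0.641190)·0.0698616 = 0.596395 g/L.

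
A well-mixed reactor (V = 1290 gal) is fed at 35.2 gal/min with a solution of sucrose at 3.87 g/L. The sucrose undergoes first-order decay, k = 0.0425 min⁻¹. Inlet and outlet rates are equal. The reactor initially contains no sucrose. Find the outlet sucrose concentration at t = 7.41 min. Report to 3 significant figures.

0.611 g/L

Species balance: V dC/dt = Q C_in − Q C − k V C.
dC/dt = (Q/V) C_in − (Q/V + k) C; effective rate a = Q/V + k = 0.027287 + 0.0425 = 0.069787 min⁻¹.
C_ss = Q C_in/(Q + kV) = 1.5132 g/L; C(t) = C_ss + (C₀ − C_ss) e^(−a t).
C(7.41) = 1.5132 + (-1.5132)·e^(−0.069787·7.41) = 1.5132 + (-1.5132)·0.59624 = 0.61097 g/L.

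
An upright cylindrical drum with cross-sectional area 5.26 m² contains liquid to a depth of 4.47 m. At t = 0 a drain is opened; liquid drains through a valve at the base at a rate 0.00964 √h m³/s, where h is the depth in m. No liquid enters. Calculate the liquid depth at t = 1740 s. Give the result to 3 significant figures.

With no inflow, A dh/dt = −0.00964 √h.
This is separable: 2 d(√h)/dt = −0.00964/A, so √h = √h₀ − (0.00964/(2A)) t.
√h = √4.47 − 0.00964·1740/(2·5.26) = 2.1142 − 1.5944 = 0.51979.
h = 0.51979² = 0.27018 m.

0.270 m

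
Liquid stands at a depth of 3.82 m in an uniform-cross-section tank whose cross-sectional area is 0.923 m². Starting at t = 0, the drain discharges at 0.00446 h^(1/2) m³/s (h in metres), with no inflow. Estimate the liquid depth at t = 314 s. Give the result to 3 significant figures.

A dh/dt = −Q_out = −0.00446 √h.
∫ h^(−1/2) dh = −(0.00446/A) ∫ dt, giving 2√h = 2√h₀ − (0.00446/A) t.
√h = √3.82 − 0.00446·314/(2·0.923) = 1.9545 − 0.75863 = 1.1958.
h = 1.1958² = 1.4301 m.

1.43 m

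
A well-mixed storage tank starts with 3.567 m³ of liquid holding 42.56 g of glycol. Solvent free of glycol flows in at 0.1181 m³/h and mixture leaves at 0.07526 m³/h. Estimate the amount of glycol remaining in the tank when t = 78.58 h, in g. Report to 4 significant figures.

13.24 g

Let m(t) be the amount of glycol. Volume: V(t) = V₀ + (Q_in − Q_out) t = 3.567 + 0.0428400 t; V(78.58) = 6.93337 m³.
Species balance (pure solvent in): dm/dt = −Q_out · m/V(t).
dm/m = −Q_out dt/(V₀ + 0.0428400 t); integrating gives ln(m/m₀) = −(Q_out/(Q_in−Q_out)) ln(V/V₀).
m = m₀ (V₀/V)^(Q_out/(Q_in−Q_out)) = 42.56 × (3.567/6.93337)^(1.75677) = 13.2412 g.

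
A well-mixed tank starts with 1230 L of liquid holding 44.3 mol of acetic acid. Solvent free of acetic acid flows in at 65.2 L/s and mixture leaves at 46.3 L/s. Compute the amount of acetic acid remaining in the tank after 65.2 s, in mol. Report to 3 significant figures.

8.09 mol

Let m(t) be the amount of acetic acid. Volume: V(t) = V₀ + (Q_in − Q_out) t = 1230 + 18.900 t; V(65.2) = 2462.3 L.
Species balance (pure solvent in): dm/dt = −Q_out · m/V(t).
dm/m = −Q_out dt/(V₀ + 18.900 t); integrating gives ln(m/m₀) = −(Q_out/(Q_in−Q_out)) ln(V/V₀).
m = m₀ (V₀/V)^(Q_out/(Q_in−Q_out)) = 44.3 × (1230/2462.3)^(2.4497) = 8.0905 mol.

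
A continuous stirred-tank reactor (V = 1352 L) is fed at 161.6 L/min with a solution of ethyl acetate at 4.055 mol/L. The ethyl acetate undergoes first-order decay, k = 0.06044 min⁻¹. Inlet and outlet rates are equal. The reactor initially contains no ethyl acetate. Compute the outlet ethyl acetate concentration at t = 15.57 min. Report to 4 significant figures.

Accumulation = in − out − consumed: V dC/dt = Q C_in − Q C − k V C.
dC/dt = (Q/V) C_in − (Q/V + k) C; effective rate a = Q/V + k = 0.119527 + 0.06044 = 0.179967 min⁻¹.
C_ss = Q C_in/(Q + kV) = 2.69317 mol/L; C(t) = C_ss + (C₀ − C_ss) e^(−a t).
C(15.57) = 2.69317 + (-2.69317)·e^(−0.179967·15.57) = 2.69317 + (-2.69317)·0.0606837 = 2.52974 mol/L.

2.530 mol/L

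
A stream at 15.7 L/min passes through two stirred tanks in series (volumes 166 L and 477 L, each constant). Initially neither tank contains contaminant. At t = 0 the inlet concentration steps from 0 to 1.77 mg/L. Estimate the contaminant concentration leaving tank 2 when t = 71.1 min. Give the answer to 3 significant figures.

1.51 mg/L

Species balance on tank i: dCᵢ/dt = (Cᵢ₋₁ − Cᵢ)/τᵢ with τᵢ = Vᵢ/Q.
τ₁ = 166/15.7 = 10.573 min; τ₂ = 477/15.7 = 30.382 min.
Tank 1: C₁ = C_in(1 − e^(−t/τ₁)). Tank 2 (τ₁ ≠ τ₂): C₂ = C_in[1 − (τ₁ e^(−t/τ₁) − τ₂ e^(−t/τ₂))/(τ₁ − τ₂)].
At t = 71.1: e^(−t/τ₁) = 0.0012011, e^(−t/τ₂) = 0.096309.
C₂ = 1.77·[1 − (10.573·0.0012011 − 30.382·0.096309)/(-19.809)] = 1.77·0.85293 = 1.5097 mg/L.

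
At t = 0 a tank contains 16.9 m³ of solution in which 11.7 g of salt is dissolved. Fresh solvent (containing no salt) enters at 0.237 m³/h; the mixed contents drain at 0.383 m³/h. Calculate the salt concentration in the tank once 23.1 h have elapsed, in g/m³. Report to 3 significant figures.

Let m(t) be the amount of salt. Volume: V(t) = V₀ + (Q_in − Q_out) t = 16.9 − 0.14600 t; V(23.1) = 13.527 m³.
Solute balance: dm/dt = 0 − Q_out C = −Q_out m/V(t).
Separate: dm/m = −Q_out dt/V(t) ⇒ ln(m/m₀) = −(Q_out/(Q_in−Q_out)) ln(V/V₀).
m = m₀ (V₀/V)^(Q_out/(Q_in−Q_out)) = 11.7 × (16.9/13.527)^(-2.6233) = 6.5251 g.
C = m/V = 6.5251/13.527 = 0.48236 g/m³.

0.482 g/m³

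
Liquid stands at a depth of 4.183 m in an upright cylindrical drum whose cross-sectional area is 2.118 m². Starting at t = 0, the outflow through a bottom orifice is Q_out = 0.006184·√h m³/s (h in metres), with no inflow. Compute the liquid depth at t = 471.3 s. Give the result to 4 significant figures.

Unsteady balance on liquid volume: A dh/dt = −0.006184 √h.
This is separable: 2 d(√h)/dt = −0.006184/A, so √h = √h₀ − (0.006184/(2A)) t.
√h = √4.183 − 0.006184·471.3/(2·2.118) = 2.04524 − 0.688036 = 1.35720.
h = 1.35720² = 1.84200 m.

1.842 m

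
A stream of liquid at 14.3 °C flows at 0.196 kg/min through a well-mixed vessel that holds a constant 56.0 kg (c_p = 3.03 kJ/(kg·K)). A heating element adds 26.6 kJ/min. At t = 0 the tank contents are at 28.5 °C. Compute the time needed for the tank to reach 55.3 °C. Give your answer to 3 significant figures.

M c_p dT/dt = ṁ c_p (T_in − T) + Q̇.
τ = M/ṁ = 285.71 min; T_ss = T_in + Q̇/(ṁ c_p) = 59.090 °C.
T(t) = T_ss + (T₀ − T_ss) e^(−t/τ). Set T = 55.3:
e^(−t/τ) = (55.3 − 59.090)/(28.5 − 59.090) = 0.12390
t = −285.71 · ln(0.12390) = 596.65 min.

597 min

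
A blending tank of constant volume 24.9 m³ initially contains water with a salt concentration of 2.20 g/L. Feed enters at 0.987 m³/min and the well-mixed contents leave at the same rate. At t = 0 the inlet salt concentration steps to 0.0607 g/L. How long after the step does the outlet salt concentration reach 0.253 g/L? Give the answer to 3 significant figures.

Unsteady species balance (constant V, well mixed): V dC/dt = Q(C_in − C), so τ = V/Q = 25.228 min.
C(t) = C_in + (C₀ − C_in) e^(−t/τ). Set C = 0.253 and solve for t:
e^(−t/τ) = (C − C_in)/(C₀ − C_in) = (0.253 − 0.0607)/(2.20 − 0.0607) = 0.089889
t = −τ ln(…) = 25.228 × 2.4092 = 60.779 min.

60.8 min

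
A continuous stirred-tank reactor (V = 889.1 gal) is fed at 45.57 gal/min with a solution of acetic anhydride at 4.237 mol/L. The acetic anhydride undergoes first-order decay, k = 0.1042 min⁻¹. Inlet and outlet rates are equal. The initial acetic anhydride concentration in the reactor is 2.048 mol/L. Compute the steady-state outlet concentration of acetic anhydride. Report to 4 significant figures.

Species balance: V dC/dt = Q C_in − Q C − k V C.
Steady state (dC/dt = 0): C_ss = Q C_in/(Q + kV) = C_in/(1 + kV/Q).
C_ss = 45.57·4.237/(45.57 + 0.1042·889.1) = 193.080/138.214 = 1.39696 mol/L.

1.397 mol/L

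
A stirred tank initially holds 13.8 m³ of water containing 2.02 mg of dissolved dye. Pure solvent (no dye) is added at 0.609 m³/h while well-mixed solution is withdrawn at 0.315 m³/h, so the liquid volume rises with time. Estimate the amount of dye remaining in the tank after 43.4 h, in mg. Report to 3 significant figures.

Let m(t) be the amount of dye. Volume: V(t) = V₀ + (Q_in − Q_out) t = 13.8 + 0.29400 t; V(43.4) = 26.560 m³.
Species balance (pure solvent in): dm/dt = −Q_out · m/V(t).
Separate: dm/m = −Q_out dt/V(t) ⇒ ln(m/m₀) = −(Q_out/(Q_in−Q_out)) ln(V/V₀).
m = m₀ (V₀/V)^(Q_out/(Q_in−Q_out)) = 2.02 × (13.8/26.560)^(1.0714) = 1.0016 mg.

1.00 mg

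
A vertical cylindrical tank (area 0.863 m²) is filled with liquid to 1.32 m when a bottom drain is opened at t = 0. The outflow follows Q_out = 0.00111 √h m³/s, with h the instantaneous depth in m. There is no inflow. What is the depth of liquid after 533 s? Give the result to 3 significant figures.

0.650 m

With no inflow, A dh/dt = −0.00111 √h.
Separate and integrate: 2(√h − √h₀) = −(0.00111/A) t.
√h = √1.32 − 0.00111·533/(2·0.863) = 1.1489 − 0.34278 = 0.80614.
h = 0.80614² = 0.64986 m.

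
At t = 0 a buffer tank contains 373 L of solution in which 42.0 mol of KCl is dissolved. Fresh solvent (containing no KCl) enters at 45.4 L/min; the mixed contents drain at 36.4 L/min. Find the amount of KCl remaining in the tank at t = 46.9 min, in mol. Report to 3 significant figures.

1.97 mol

Let m(t) be the amount of KCl. Volume: V(t) = V₀ + (Q_in − Q_out) t = 373 + 9.0000 t; V(46.9) = 795.10 L.
Solute balance: dm/dt = 0 − Q_out C = −Q_out m/V(t).
Separate: dm/m = −Q_out dt/V(t) ⇒ ln(m/m₀) = −(Q_out/(Q_in−Q_out)) ln(V/V₀).
m = m₀ (V₀/V)^(Q_out/(Q_in−Q_out)) = 42.0 × (373/795.10)^(4.0444) = 1.9669 mol.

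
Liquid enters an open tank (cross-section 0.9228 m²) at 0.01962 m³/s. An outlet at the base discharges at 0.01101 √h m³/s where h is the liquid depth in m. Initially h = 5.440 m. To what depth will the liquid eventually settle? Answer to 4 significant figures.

Accumulation of liquid (constant cross-section A): A dh/dt = Q_in − 0.01101 √h. At steady state dh/dt = 0:
Q_in = 0.01101 √h_ss ⇒ √h_ss = 0.01962/0.01101 = 1.78202.
h_ss = 1.78202² = 3.17558 m. (Since h₀ = 5.440 m > h_ss, the level will fall toward this value.)

3.176 m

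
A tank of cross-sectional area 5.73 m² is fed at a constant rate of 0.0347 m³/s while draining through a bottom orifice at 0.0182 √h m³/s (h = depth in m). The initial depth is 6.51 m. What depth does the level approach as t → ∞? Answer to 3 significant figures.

3.64 m

Level balance: A dh/dt = 0.0347 − 0.0182 √h. Setting dh/dt = 0:
Q_in = 0.0182 √h_ss ⇒ √h_ss = 0.0347/0.0182 = 1.9066.
h_ss = 1.9066² = 3.6351 m. (Since h₀ = 6.51 m > h_ss, the level will fall toward this value.)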